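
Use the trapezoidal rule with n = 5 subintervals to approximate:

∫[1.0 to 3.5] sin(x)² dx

f(x) = sin(x)²
a = 1.0, b = 3.5, n = 5
h = (b - a)/n = 0.500000

Trapezoidal rule: (h/2)[f(x₀) + 2f(x₁) + 2f(x₂) + ... + f(xₙ)]

x_0 = 1.0000, f(x_0) = 0.708073, coefficient = 1
x_1 = 1.5000, f(x_1) = 0.994996, coefficient = 2
x_2 = 2.0000, f(x_2) = 0.826822, coefficient = 2
x_3 = 2.5000, f(x_3) = 0.358169, coefficient = 2
x_4 = 3.0000, f(x_4) = 0.019915, coefficient = 2
x_5 = 3.5000, f(x_5) = 0.123049, coefficient = 1

I ≈ (0.500000/2) × 5.230926 = 1.307731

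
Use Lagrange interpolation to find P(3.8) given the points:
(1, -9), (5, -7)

Lagrange interpolation formula:
P(x) = Σ yᵢ × Lᵢ(x)
where Lᵢ(x) = Π_{j≠i} (x - xⱼ)/(xᵢ - xⱼ)

L_0(3.8) = (3.8 - 5)/(1 - 5) = 0.300000
L_1(3.8) = (3.8 - 1)/(5 - 1) = 0.700000

P(3.8) = (-9)×L_0(3.8) + (-7)×L_1(3.8)
P(3.8) = -7.600000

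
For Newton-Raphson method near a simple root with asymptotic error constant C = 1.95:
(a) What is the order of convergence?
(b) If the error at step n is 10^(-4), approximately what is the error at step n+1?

(a) Newton-Raphson has quadratic (order 2) convergence near simple roots.
    This means |e_{n+1}| ≈ C|e_n|².

(b) With |e_n| = 10^(-4) and C = 1.95:
    |e_{n+1}| ≈ 1.95 × (10^(-4))² = 1.95 × 10^(-8)

(a) 2 (quadratic); (b) |e_{n+1}| ≈ 1.950e-08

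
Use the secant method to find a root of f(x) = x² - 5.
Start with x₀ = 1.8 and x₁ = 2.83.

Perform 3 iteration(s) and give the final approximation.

f(x) = x² - 5
x₀ = 1.8, x₁ = 2.83

Secant formula: x_{n+1} = x_n - f(x_n)(x_n - x_{n-1})/(f(x_n) - f(x_{n-1}))

Iteration 1:
  f(1.800000) = -1.760000
  f(2.830000) = 3.008900
  x_2 = 2.830000 - 3.008900×(2.830000 - 1.800000)/(3.008900 - (-1.760000))
       = 2.180130
Iteration 2:
  f(2.830000) = 3.008900
  f(2.180130) = -0.247035
  x_3 = 2.180130 - (-0.247035)×(2.180130 - 2.830000)/(-0.247035 - 3.008900)
       = 2.229437
Iteration 3:
  f(2.180130) = -0.247035
  f(2.229437) = -0.029612
  x_4 = 2.229437 - (-0.029612)×(2.229437 - 2.180130)/(-0.029612 - (-0.247035))
       = 2.236152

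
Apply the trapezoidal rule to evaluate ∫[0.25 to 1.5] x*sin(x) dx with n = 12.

f(x) = x*sin(x)
a = 0.25, b = 1.5, n = 12
h = (b - a)/n = 0.104167

Trapezoidal rule: (h/2)[f(x₀) + 2f(x₁) + 2f(x₂) + ... + f(xₙ)]

x_0 = 0.2500, f(x_0) = 0.061851, coefficient = 1
x_1 = 0.3542, f(x_1) = 0.122828, coefficient = 2
x_2 = 0.4583, f(x_2) = 0.202791, coefficient = 2
x_3 = 0.5625, f(x_3) = 0.299983, coefficient = 2
x_4 = 0.6667, f(x_4) = 0.412247, coefficient = 2
x_5 = 0.7708, f(x_5) = 0.537065, coefficient = 2
x_6 = 0.8750, f(x_6) = 0.671601, coefficient = 2
x_7 = 0.9792, f(x_7) = 0.812741, coefficient = 2
x_8 = 1.0833, f(x_8) = 0.957151, coefficient = 2
x_9 = 1.1875, f(x_9) = 1.101331, coefficient = 2
x_10 = 1.2917, f(x_10) = 1.241673, coefficient = 2
x_11 = 1.3958, f(x_11) = 1.374523, coefficient = 2
x_12 = 1.5000, f(x_12) = 1.496242, coefficient = 1

I ≈ (0.104167/2) × 17.025962 = 0.886769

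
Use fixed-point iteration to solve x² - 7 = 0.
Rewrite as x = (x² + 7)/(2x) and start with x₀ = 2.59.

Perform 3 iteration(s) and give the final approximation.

Equation: x² - 7 = 0
Fixed-point form: x = (x² + 7)/(2x)
x₀ = 2.59

x_1 = g(2.590000) = 2.646351
x_2 = g(2.646351) = 2.645751
x_3 = g(2.645751) = 2.645751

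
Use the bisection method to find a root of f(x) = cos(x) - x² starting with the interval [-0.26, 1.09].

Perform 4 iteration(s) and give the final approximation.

f(x) = cos(x) - x²
Initial interval: [-0.26, 1.09]

Iteration 1:
  c_1 = (-0.260000 + 1.090000)/2 = 0.415000
  f(c_1) = f(0.415000) = 0.742891
  f(a) × f(c) ≥ 0, new interval: [0.415000, 1.090000]
Iteration 2:
  c_2 = (0.415000 + 1.090000)/2 = 0.752500
  f(c_2) = f(0.752500) = 0.163726
  f(a) × f(c) ≥ 0, new interval: [0.752500, 1.090000]
Iteration 3:
  c_3 = (0.752500 + 1.090000)/2 = 0.921250
  f(c_3) = f(0.921250) = -0.243876
  f(a) × f(c) < 0, new interval: [0.752500, 0.921250]
Iteration 4:
  c_4 = (0.752500 + 0.921250)/2 = 0.836875
  f(c_4) = f(0.836875) = -0.030573
  f(a) × f(c) < 0, new interval: [0.752500, 0.836875]

After 4 iteration(s), the approximation is c_4 = 0.836875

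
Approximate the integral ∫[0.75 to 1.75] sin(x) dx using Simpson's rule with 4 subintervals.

f(x) = sin(x)
a = 0.75, b = 1.75, n = 4
h = (b - a)/n = 0.250000

Simpson's rule: (h/3)[f(x₀) + 4f(x₁) + 2f(x₂) + ... + f(xₙ)]

x_0 = 0.7500, f(x_0) = 0.681639, coefficient = 1
x_1 = 1.0000, f(x_1) = 0.841471, coefficient = 4
x_2 = 1.2500, f(x_2) = 0.948985, coefficient = 2
x_3 = 1.5000, f(x_3) = 0.997495, coefficient = 4
x_4 = 1.7500, f(x_4) = 0.983986, coefficient = 1

I ≈ (0.250000/3) × 10.919458 = 0.909955
Exact value: 0.909935
Error: 0.000020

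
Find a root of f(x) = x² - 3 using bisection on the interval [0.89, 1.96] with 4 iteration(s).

f(x) = x² - 3
Initial interval: [0.89, 1.96]

Iteration 1:
  c_1 = (0.890000 + 1.960000)/2 = 1.425000
  f(c_1) = f(1.425000) = -0.969375
  f(a) × f(c) ≥ 0, new interval: [1.425000, 1.960000]
Iteration 2:
  c_2 = (1.425000 + 1.960000)/2 = 1.692500
  f(c_2) = f(1.692500) = -0.135444
  f(a) × f(c) ≥ 0, new interval: [1.692500, 1.960000]
Iteration 3:
  c_3 = (1.692500 + 1.960000)/2 = 1.826250
  f(c_3) = f(1.826250) = 0.335189
  f(a) × f(c) < 0, new interval: [1.692500, 1.826250]
Iteration 4:
  c_4 = (1.692500 + 1.826250)/2 = 1.759375
  f(c_4) = f(1.759375) = 0.095400
  f(a) × f(c) < 0, new interval: [1.692500, 1.759375]

After 4 iteration(s), the approximation is c_4 = 1.759375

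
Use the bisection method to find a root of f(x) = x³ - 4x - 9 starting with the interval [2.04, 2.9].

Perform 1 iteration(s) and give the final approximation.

f(x) = x³ - 4x - 9
Initial interval: [2.04, 2.9]

Iteration 1:
  c_1 = (2.040000 + 2.900000)/2 = 2.470000
  f(c_1) = f(2.470000) = -3.810777
  f(a) × f(c) ≥ 0, new interval: [2.470000, 2.900000]

After 1 iteration(s), the approximation is c_1 = 2.470000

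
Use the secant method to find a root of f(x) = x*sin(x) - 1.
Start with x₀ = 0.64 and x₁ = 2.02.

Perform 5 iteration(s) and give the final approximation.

f(x) = x*sin(x) - 1
x₀ = 0.64, x₁ = 2.02

Secant formula: x_{n+1} = x_n - f(x_n)(x_n - x_{n-1})/(f(x_n) - f(x_{n-1}))

Iteration 1:
  f(0.640000) = -0.617795
  f(2.020000) = 0.819602
  x_2 = 2.020000 - 0.819602×(2.020000 - 0.640000)/(0.819602 - (-0.617795))
       = 1.233126
Iteration 2:
  f(2.020000) = 0.819602
  f(1.233126) = 0.163490
  x_3 = 1.233126 - 0.163490×(1.233126 - 2.020000)/(0.163490 - 0.819602)
       = 1.037053
Iteration 3:
  f(1.233126) = 0.163490
  f(1.037053) = -0.107192
  x_4 = 1.037053 - (-0.107192)×(1.037053 - 1.233126)/(-0.107192 - 0.163490)
       = 1.114699
Iteration 4:
  f(1.037053) = -0.107192
  f(1.114699) = 0.000753
  x_5 = 1.114699 - 0.000753×(1.114699 - 1.037053)/(0.000753 - (-0.107192))
       = 1.114158
Iteration 5:
  f(1.114699) = 0.000753
  f(1.114158) = 0.000001
  x_6 = 1.114158 - 0.000001×(1.114158 - 1.114699)/(0.000001 - 0.000753)
       = 1.114157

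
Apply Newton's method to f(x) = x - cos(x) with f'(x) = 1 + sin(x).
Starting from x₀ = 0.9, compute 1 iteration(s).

f(x) = x - cos(x)
f'(x) = 1 + sin(x)
x₀ = 0.9

Newton-Raphson formula: x_{n+1} = x_n - f(x_n)/f'(x_n)

Iteration 1:
  f(0.900000) = 0.278390
  f'(0.900000) = 1.783327
  x_1 = 0.900000 - 0.278390/1.783327 = 0.743893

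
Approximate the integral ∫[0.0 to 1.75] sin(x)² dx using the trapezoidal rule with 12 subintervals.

f(x) = sin(x)²
a = 0.0, b = 1.75, n = 12
h = (b - a)/n = 0.145833

Trapezoidal rule: (h/2)[f(x₀) + 2f(x₁) + 2f(x₂) + ... + f(xₙ)]

x_0 = 0.0000, f(x_0) = 0.000000, coefficient = 1
x_1 = 0.1458, f(x_1) = 0.021117, coefficient = 2
x_2 = 0.2917, f(x_2) = 0.082684, coefficient = 2
x_3 = 0.4375, f(x_3) = 0.179502, coefficient = 2
x_4 = 0.5833, f(x_4) = 0.303391, coefficient = 2
x_5 = 0.7292, f(x_5) = 0.443887, coefficient = 2
x_6 = 0.8750, f(x_6) = 0.589123, coefficient = 2
x_7 = 1.0208, f(x_7) = 0.726831, coefficient = 2
x_8 = 1.1667, f(x_8) = 0.845379, coefficient = 2
x_9 = 1.3125, f(x_9) = 0.934754, coefficient = 2
x_10 = 1.4583, f(x_10) = 0.987405, coefficient = 2
x_11 = 1.6042, f(x_11) = 0.998887, coefficient = 2
x_12 = 1.7500, f(x_12) = 0.968228, coefficient = 1

I ≈ (0.145833/2) × 13.194147 = 0.962073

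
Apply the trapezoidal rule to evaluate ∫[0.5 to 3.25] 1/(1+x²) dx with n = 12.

f(x) = 1/(1+x²)
a = 0.5, b = 3.25, n = 12
h = (b - a)/n = 0.229167

Trapezoidal rule: (h/2)[f(x₀) + 2f(x₁) + 2f(x₂) + ... + f(xₙ)]

x_0 = 0.5000, f(x_0) = 0.800000, coefficient = 1
x_1 = 0.7292, f(x_1) = 0.652876, coefficient = 2
x_2 = 0.9583, f(x_2) = 0.521267, coefficient = 2
x_3 = 1.1875, f(x_3) = 0.414911, coefficient = 2
x_4 = 1.4167, f(x_4) = 0.332564, coefficient = 2
x_5 = 1.6458, f(x_5) = 0.269631, coefficient = 2
x_6 = 1.8750, f(x_6) = 0.221453, coefficient = 2
x_7 = 2.1042, f(x_7) = 0.184246, coefficient = 2
x_8 = 2.3333, f(x_8) = 0.155172, coefficient = 2
x_9 = 2.5625, f(x_9) = 0.132163, coefficient = 2
x_10 = 2.7917, f(x_10) = 0.113722, coefficient = 2
x_11 = 3.0208, f(x_11) = 0.098761, coefficient = 2
x_12 = 3.2500, f(x_12) = 0.086486, coefficient = 1

I ≈ (0.229167/2) × 7.080020 = 0.811252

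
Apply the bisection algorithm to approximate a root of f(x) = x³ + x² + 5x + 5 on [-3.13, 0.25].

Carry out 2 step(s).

f(x) = x³ + x² + 5x + 5
Initial interval: [-3.13, 0.25]

Iteration 1:
  c_1 = (-3.130000 + 0.250000)/2 = -1.440000
  f(c_1) = f(-1.440000) = -3.112384
  f(a) × f(c) ≥ 0, new interval: [-1.440000, 0.250000]
Iteration 2:
  c_2 = (-1.440000 + 0.250000)/2 = -0.595000
  f(c_2) = f(-0.595000) = 2.168380
  f(a) × f(c) < 0, new interval: [-1.440000, -0.595000]

After 2 iteration(s), the approximation is c_2 = -0.595000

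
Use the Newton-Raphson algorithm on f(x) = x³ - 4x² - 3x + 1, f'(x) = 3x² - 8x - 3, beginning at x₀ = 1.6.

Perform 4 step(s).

f(x) = x³ - 4x² - 3x + 1
f'(x) = 3x² - 8x - 3
x₀ = 1.6

Newton-Raphson formula: x_{n+1} = x_n - f(x_n)/f'(x_n)

Iteration 1:
  f(1.600000) = -9.944000
  f'(1.600000) = -8.120000
  x_1 = 1.600000 - (-9.944000)/(-8.120000) = 0.375369
Iteration 2:
  f(0.375369) = -0.636827
  f'(0.375369) = -5.580249
  x_2 = 0.375369 - (-0.636827)/(-5.580249) = 0.261248
Iteration 3:
  f(0.261248) = -0.038915
  f'(0.261248) = -4.885232
  x_3 = 0.261248 - (-0.038915)/(-4.885232) = 0.253282
Iteration 4:
  f(0.253282) = -0.000205
  f'(0.253282) = -4.833801
  x_4 = 0.253282 - (-0.000205)/(-4.833801) = 0.253240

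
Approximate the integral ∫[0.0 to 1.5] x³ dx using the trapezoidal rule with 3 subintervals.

f(x) = x³
a = 0.0, b = 1.5, n = 3
h = (b - a)/n = 0.500000

Trapezoidal rule: (h/2)[f(x₀) + 2f(x₁) + 2f(x₂) + ... + f(xₙ)]

x_0 = 0.0000, f(x_0) = 0.000000, coefficient = 1
x_1 = 0.5000, f(x_1) = 0.125000, coefficient = 2
x_2 = 1.0000, f(x_2) = 1.000000, coefficient = 2
x_3 = 1.5000, f(x_3) = 3.375000, coefficient = 1

I ≈ (0.500000/2) × 5.625000 = 1.406250
Exact value: 1.265625
Error: 0.140625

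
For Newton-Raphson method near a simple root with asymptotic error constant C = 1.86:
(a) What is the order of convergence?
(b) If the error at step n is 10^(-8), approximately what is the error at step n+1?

(a) Newton-Raphson has quadratic (order 2) convergence near simple roots.
    This means |e_{n+1}| ≈ C|e_n|².

(b) With |e_n| = 10^(-8) and C = 1.86:
    |e_{n+1}| ≈ 1.86 × (10^(-8))² = 1.86 × 10^(-16)

(a) 2 (quadratic); (b) |e_{n+1}| ≈ 1.860e-16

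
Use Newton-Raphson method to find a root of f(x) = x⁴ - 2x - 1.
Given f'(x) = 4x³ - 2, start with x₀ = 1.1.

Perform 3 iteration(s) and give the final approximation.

f(x) = x⁴ - 2x - 1
f'(x) = 4x³ - 2
x₀ = 1.1

Newton-Raphson formula: x_{n+1} = x_n - f(x_n)/f'(x_n)

Iteration 1:
  f(1.100000) = -1.735900
  f'(1.100000) = 3.324000
  x_1 = 1.100000 - (-1.735900)/3.324000 = 1.622232
Iteration 2:
  f(1.622232) = 2.681051
  f'(1.622232) = 15.076509
  x_2 = 1.622232 - 2.681051/15.076509 = 1.444403
Iteration 3:
  f(1.444403) = 0.463837
  f'(1.444403) = 10.053820
  x_3 = 1.444403 - 0.463837/10.053820 = 1.398267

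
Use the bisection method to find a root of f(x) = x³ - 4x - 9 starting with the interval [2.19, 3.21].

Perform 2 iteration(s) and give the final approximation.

f(x) = x³ - 4x - 9
Initial interval: [2.19, 3.21]

Iteration 1:
  c_1 = (2.190000 + 3.210000)/2 = 2.700000
  f(c_1) = f(2.700000) = -0.117000
  f(a) × f(c) ≥ 0, new interval: [2.700000, 3.210000]
Iteration 2:
  c_2 = (2.700000 + 3.210000)/2 = 2.955000
  f(c_2) = f(2.955000) = 4.983134
  f(a) × f(c) < 0, new interval: [2.700000, 2.955000]

After 2 iteration(s), the approximation is c_2 = 2.955000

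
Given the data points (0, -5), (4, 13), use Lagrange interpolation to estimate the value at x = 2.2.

Lagrange interpolation formula:
P(x) = Σ yᵢ × Lᵢ(x)
where Lᵢ(x) = Π_{j≠i} (x - xⱼ)/(xᵢ - xⱼ)

L_0(2.2) = (2.2 - 4)/(0 - 4) = 0.450000
L_1(2.2) = (2.2 - 0)/(4 - 0) = 0.550000

P(2.2) = (-5)×L_0(2.2) + 13×L_1(2.2)
P(2.2) = 4.900000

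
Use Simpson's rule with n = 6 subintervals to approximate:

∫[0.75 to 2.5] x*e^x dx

f(x) = x*e^x
a = 0.75, b = 2.5, n = 6
h = (b - a)/n = 0.291667

Simpson's rule: (h/3)[f(x₀) + 4f(x₁) + 2f(x₂) + ... + f(xₙ)]

x_0 = 0.7500, f(x_0) = 1.587750, coefficient = 1
x_1 = 1.0417, f(x_1) = 2.952017, coefficient = 4
x_2 = 1.3333, f(x_2) = 5.058224, coefficient = 2
x_3 = 1.6250, f(x_3) = 8.252431, coefficient = 4
x_4 = 1.9167, f(x_4) = 13.029998, coefficient = 2
x_5 = 2.2083, f(x_5) = 20.097017, coefficient = 4
x_6 = 2.5000, f(x_6) = 30.456235, coefficient = 1

I ≈ (0.291667/3) × 193.426290 = 18.805334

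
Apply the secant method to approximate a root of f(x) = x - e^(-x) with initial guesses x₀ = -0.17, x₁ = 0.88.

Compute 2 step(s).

f(x) = x - e^(-x)
x₀ = -0.17, x₁ = 0.88

Secant formula: x_{n+1} = x_n - f(x_n)(x_n - x_{n-1})/(f(x_n) - f(x_{n-1}))

Iteration 1:
  f(-0.170000) = -1.355305
  f(0.880000) = 0.465217
  x_2 = 0.880000 - 0.465217×(0.880000 - (-0.170000))/(0.465217 - (-1.355305))
       = 0.611682
Iteration 2:
  f(0.880000) = 0.465217
  f(0.611682) = 0.069245
  x_3 = 0.611682 - 0.069245×(0.611682 - 0.880000)/(0.069245 - 0.465217)
       = 0.564761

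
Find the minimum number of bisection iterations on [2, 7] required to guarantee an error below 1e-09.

We need (b-a)/2^n ≤ 1e-09
(7 - 2)/2^n ≤ 1e-09
5/2^n ≤ 1e-09
2^n ≥ 5000000000
n ≥ log₂(5000000000) = 32.22
n ≥ 33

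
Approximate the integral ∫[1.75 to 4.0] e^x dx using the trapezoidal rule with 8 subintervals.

f(x) = e^x
a = 1.75, b = 4.0, n = 8
h = (b - a)/n = 0.281250

Trapezoidal rule: (h/2)[f(x₀) + 2f(x₁) + 2f(x₂) + ... + f(xₙ)]

x_0 = 1.7500, f(x_0) = 5.754603, coefficient = 1
x_1 = 2.0312, f(x_1) = 7.623610, coefficient = 2
x_2 = 2.3125, f(x_2) = 10.099642, coefficient = 2
x_3 = 2.5938, f(x_3) = 13.379852, coefficient = 2
x_4 = 2.8750, f(x_4) = 17.725424, coefficient = 2
x_5 = 3.1562, f(x_5) = 23.482372, coefficient = 2
x_6 = 3.4375, f(x_6) = 31.109088, coefficient = 2
x_7 = 3.7188, f(x_7) = 41.212846, coefficient = 2
x_8 = 4.0000, f(x_8) = 54.598150, coefficient = 1

I ≈ (0.281250/2) × 349.618421 = 49.165090
Exact value: 48.843547
Error: 0.321543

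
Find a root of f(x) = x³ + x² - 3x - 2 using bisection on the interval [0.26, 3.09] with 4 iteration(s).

f(x) = x³ + x² - 3x - 2
Initial interval: [0.26, 3.09]

Iteration 1:
  c_1 = (0.260000 + 3.090000)/2 = 1.675000
  f(c_1) = f(1.675000) = 0.480047
  f(a) × f(c) < 0, new interval: [0.260000, 1.675000]
Iteration 2:
  c_2 = (0.260000 + 1.675000)/2 = 0.967500
  f(c_2) = f(0.967500) = -3.060809
  f(a) × f(c) ≥ 0, new interval: [0.967500, 1.675000]
Iteration 3:
  c_3 = (0.967500 + 1.675000)/2 = 1.321250
  f(c_3) = f(1.321250) = -1.911540
  f(a) × f(c) ≥ 0, new interval: [1.321250, 1.675000]
Iteration 4:
  c_4 = (1.321250 + 1.675000)/2 = 1.498125
  f(c_4) = f(1.498125) = -0.887637
  f(a) × f(c) ≥ 0, new interval: [1.498125, 1.675000]

After 4 iteration(s), the approximation is c_4 = 1.498125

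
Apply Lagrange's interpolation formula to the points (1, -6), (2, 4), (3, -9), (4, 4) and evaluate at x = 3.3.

Lagrange interpolation formula:
P(x) = Σ yᵢ × Lᵢ(x)
where Lᵢ(x) = Π_{j≠i} (x - xⱼ)/(xᵢ - xⱼ)

L_0(3.3) = (3.3 - 2)/(1 - 2) × (3.3 - 3)/(1 - 3) × (3.3 - 4)/(1 - 4) = 0.045500
L_1(3.3) = (3.3 - 1)/(2 - 1) × (3.3 - 3)/(2 - 3) × (3.3 - 4)/(2 - 4) = -0.241500
L_2(3.3) = (3.3 - 1)/(3 - 1) × (3.3 - 2)/(3 - 2) × (3.3 - 4)/(3 - 4) = 1.046500
L_3(3.3) = (3.3 - 1)/(4 - 1) × (3.3 - 2)/(4 - 2) × (3.3 - 3)/(4 - 3) = 0.149500

P(3.3) = (-6)×L_0(3.3) + 4×L_1(3.3) + (-9)×L_2(3.3) + 4×L_3(3.3)
P(3.3) = -10.059500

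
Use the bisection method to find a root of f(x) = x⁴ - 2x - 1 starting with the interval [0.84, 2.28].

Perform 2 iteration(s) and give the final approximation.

f(x) = x⁴ - 2x - 1
Initial interval: [0.84, 2.28]

Iteration 1:
  c_1 = (0.840000 + 2.280000)/2 = 1.560000
  f(c_1) = f(1.560000) = 1.802409
  f(a) × f(c) < 0, new interval: [0.840000, 1.560000]
Iteration 2:
  c_2 = (0.840000 + 1.560000)/2 = 1.200000
  f(c_2) = f(1.200000) = -1.326400
  f(a) × f(c) ≥ 0, new interval: [1.200000, 1.560000]

After 2 iteration(s), the approximation is c_2 = 1.200000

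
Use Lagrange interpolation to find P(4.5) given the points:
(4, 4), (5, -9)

Lagrange interpolation formula:
P(x) = Σ yᵢ × Lᵢ(x)
where Lᵢ(x) = Π_{j≠i} (x - xⱼ)/(xᵢ - xⱼ)

L_0(4.5) = (4.5 - 5)/(4 - 5) = 0.500000
L_1(4.5) = (4.5 - 4)/(5 - 4) = 0.500000

P(4.5) = 4×L_0(4.5) + (-9)×L_1(4.5)
P(4.5) = -2.500000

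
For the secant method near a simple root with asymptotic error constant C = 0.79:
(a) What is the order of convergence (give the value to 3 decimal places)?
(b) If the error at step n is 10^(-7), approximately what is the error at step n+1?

(a) Secant method has superlinear convergence with order φ = (1+√5)/2 ≈ 1.618.
    This means |e_{n+1}| ≈ C|e_n|^1.618.

(b) With |e_n| = 10^(-7) and C = 0.79:
    |e_{n+1}| ≈ 0.79 × (10^(-7))^1.618 = 0.79 × 10^(-11.33)

(a) ≈ 1.618 (golden ratio); (b) |e_{n+1}| ≈ 3.727e-12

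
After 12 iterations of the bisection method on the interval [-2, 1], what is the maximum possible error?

Bisection error bound: |error| ≤ (b-a)/2^n
|error| ≤ (1 - (-2))/2^12 = 3/2^12
|error| ≤ 0.0007324219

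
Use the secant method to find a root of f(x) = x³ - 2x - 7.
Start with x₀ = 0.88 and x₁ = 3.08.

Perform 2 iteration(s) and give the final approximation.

f(x) = x³ - 2x - 7
x₀ = 0.88, x₁ = 3.08

Secant formula: x_{n+1} = x_n - f(x_n)(x_n - x_{n-1})/(f(x_n) - f(x_{n-1}))

Iteration 1:
  f(0.880000) = -8.078528
  f(3.080000) = 16.058112
  x_2 = 3.080000 - 16.058112×(3.080000 - 0.880000)/(16.058112 - (-8.078528))
       = 1.616340
Iteration 2:
  f(3.080000) = 16.058112
  f(1.616340) = -6.009906
  x_3 = 1.616340 - (-6.009906)×(1.616340 - 3.080000)/(-6.009906 - 16.058112)
       = 2.014946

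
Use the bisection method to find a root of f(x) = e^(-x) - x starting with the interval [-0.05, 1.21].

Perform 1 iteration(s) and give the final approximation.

f(x) = e^(-x) - x
Initial interval: [-0.05, 1.21]

Iteration 1:
  c_1 = (-0.050000 + 1.210000)/2 = 0.580000
  f(c_1) = f(0.580000) = -0.020102
  f(a) × f(c) < 0, new interval: [-0.050000, 0.580000]

After 1 iteration(s), the approximation is c_1 = 0.580000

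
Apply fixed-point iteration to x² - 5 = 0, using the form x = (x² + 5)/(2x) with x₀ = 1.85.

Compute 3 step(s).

Equation: x² - 5 = 0
Fixed-point form: x = (x² + 5)/(2x)
x₀ = 1.85

x_1 = g(1.850000) = 2.276351
x_2 = g(2.276351) = 2.236424
x_3 = g(2.236424) = 2.236068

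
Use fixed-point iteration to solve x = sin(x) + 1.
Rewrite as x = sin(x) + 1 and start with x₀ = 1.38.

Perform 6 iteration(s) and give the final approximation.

Equation: x = sin(x) + 1
Fixed-point form: x = sin(x) + 1
x₀ = 1.38

x_1 = g(1.380000) = 1.981854
x_2 = g(1.981854) = 1.916699
x_3 = g(1.916699) = 1.940770
x_4 = g(1.940770) = 1.932337
x_5 = g(1.932337) = 1.935353
x_6 = g(1.935353) = 1.934282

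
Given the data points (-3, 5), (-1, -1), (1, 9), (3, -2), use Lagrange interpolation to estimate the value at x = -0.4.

Lagrange interpolation formula:
P(x) = Σ yᵢ × Lᵢ(x)
where Lᵢ(x) = Π_{j≠i} (x - xⱼ)/(xᵢ - xⱼ)

L_0(-0.4) = (-0.4 - (-1))/(-3 - (-1)) × (-0.4 - 1)/(-3 - 1) × (-0.4 - 3)/(-3 - 3) = -0.059500
L_1(-0.4) = (-0.4 - (-3))/(-1 - (-3)) × (-0.4 - 1)/(-1 - 1) × (-0.4 - 3)/(-1 - 3) = 0.773500
L_2(-0.4) = (-0.4 - (-3))/(1 - (-3)) × (-0.4 - (-1))/(1 - (-1)) × (-0.4 - 3)/(1 - 3) = 0.331500
L_3(-0.4) = (-0.4 - (-3))/(3 - (-3)) × (-0.4 - (-1))/(3 - (-1)) × (-0.4 - 1)/(3 - 1) = -0.045500

P(-0.4) = 5×L_0(-0.4) + (-1)×L_1(-0.4) + 9×L_2(-0.4) + (-2)×L_3(-0.4)
P(-0.4) = 2.003500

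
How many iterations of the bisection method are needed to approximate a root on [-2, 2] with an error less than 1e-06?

We need (b-a)/2^n ≤ 1e-06
(2 - (-2))/2^n ≤ 1e-06
4/2^n ≤ 1e-06
2^n ≥ 4000000
n ≥ log₂(4000000) = 21.93
n ≥ 22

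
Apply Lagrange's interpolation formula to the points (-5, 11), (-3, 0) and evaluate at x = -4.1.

Lagrange interpolation formula:
P(x) = Σ yᵢ × Lᵢ(x)
where Lᵢ(x) = Π_{j≠i} (x - xⱼ)/(xᵢ - xⱼ)

L_0(-4.1) = (-4.1 - (-3))/(-5 - (-3)) = 0.550000
L_1(-4.1) = (-4.1 - (-5))/(-3 - (-5)) = 0.450000

P(-4.1) = 11×L_0(-4.1) + 0×L_1(-4.1)
P(-4.1) = 6.050000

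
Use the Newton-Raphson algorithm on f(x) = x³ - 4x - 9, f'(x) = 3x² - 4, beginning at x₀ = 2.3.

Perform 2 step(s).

f(x) = x³ - 4x - 9
f'(x) = 3x² - 4
x₀ = 2.3

Newton-Raphson formula: x_{n+1} = x_n - f(x_n)/f'(x_n)

Iteration 1:
  f(2.300000) = -6.033000
  f'(2.300000) = 11.870000
  x_1 = 2.300000 - (-6.033000)/11.870000 = 2.808256
Iteration 2:
  f(2.808256) = 1.913732
  f'(2.808256) = 19.658907
  x_2 = 2.808256 - 1.913732/19.658907 = 2.710909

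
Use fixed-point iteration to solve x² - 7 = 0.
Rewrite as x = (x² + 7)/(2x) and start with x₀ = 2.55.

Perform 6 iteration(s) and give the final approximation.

Equation: x² - 7 = 0
Fixed-point form: x = (x² + 7)/(2x)
x₀ = 2.55

x_1 = g(2.550000) = 2.647549
x_2 = g(2.647549) = 2.645752
x_3 = g(2.645752) = 2.645751
x_4 = g(2.645751) = 2.645751
x_5 = g(2.645751) = 2.645751
x_6 = g(2.645751) = 2.645751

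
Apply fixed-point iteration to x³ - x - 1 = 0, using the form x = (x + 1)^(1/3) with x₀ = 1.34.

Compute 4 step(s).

Equation: x³ - x - 1 = 0
Fixed-point form: x = (x + 1)^(1/3)
x₀ = 1.34

x_1 = g(1.340000) = 1.327614
x_2 = g(1.327614) = 1.325268
x_3 = g(1.325268) = 1.324822
x_4 = g(1.324822) = 1.324738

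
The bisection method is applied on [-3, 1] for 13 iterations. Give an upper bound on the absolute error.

Bisection error bound: |error| ≤ (b-a)/2^n
|error| ≤ (1 - (-3))/2^13 = 4/2^13
|error| ≤ 0.0004882812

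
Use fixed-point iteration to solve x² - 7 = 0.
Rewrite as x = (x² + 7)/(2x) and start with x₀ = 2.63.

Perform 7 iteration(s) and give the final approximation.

Equation: x² - 7 = 0
Fixed-point form: x = (x² + 7)/(2x)
x₀ = 2.63

x_1 = g(2.630000) = 2.645798
x_2 = g(2.645798) = 2.645751
x_3 = g(2.645751) = 2.645751
x_4 = g(2.645751) = 2.645751
x_5 = g(2.645751) = 2.645751
x_6 = g(2.645751) = 2.645751
x_7 = g(2.645751) = 2.645751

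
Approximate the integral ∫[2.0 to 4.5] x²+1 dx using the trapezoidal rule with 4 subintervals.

f(x) = x²+1
a = 2.0, b = 4.5, n = 4
h = (b - a)/n = 0.625000

Trapezoidal rule: (h/2)[f(x₀) + 2f(x₁) + 2f(x₂) + ... + f(xₙ)]

x_0 = 2.0000, f(x_0) = 5.000000, coefficient = 1
x_1 = 2.6250, f(x_1) = 7.890625, coefficient = 2
x_2 = 3.2500, f(x_2) = 11.562500, coefficient = 2
x_3 = 3.8750, f(x_3) = 16.015625, coefficient = 2
x_4 = 4.5000, f(x_4) = 21.250000, coefficient = 1

I ≈ (0.625000/2) × 97.187500 = 30.371094
Exact value: 30.208333
Error: 0.162760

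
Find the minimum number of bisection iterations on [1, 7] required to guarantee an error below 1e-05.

We need (b-a)/2^n ≤ 1e-05
(7 - 1)/2^n ≤ 1e-05
6/2^n ≤ 1e-05
2^n ≥ 600000
n ≥ log₂(600000) = 19.19
n ≥ 20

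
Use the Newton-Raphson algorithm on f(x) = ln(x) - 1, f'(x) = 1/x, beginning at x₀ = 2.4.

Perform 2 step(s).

f(x) = ln(x) - 1
f'(x) = 1/x
x₀ = 2.4

Newton-Raphson formula: x_{n+1} = x_n - f(x_n)/f'(x_n)

Iteration 1:
  f(2.400000) = -0.124531
  f'(2.400000) = 0.416667
  x_1 = 2.400000 - (-0.124531)/0.416667 = 2.698875
Iteration 2:
  f(2.698875) = -0.007165
  f'(2.698875) = 0.370525
  x_2 = 2.698875 - (-0.007165)/0.370525 = 2.718212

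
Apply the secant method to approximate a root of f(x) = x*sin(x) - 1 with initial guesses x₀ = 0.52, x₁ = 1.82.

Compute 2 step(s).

f(x) = x*sin(x) - 1
x₀ = 0.52, x₁ = 1.82

Secant formula: x_{n+1} = x_n - f(x_n)(x_n - x_{n-1})/(f(x_n) - f(x_{n-1}))

Iteration 1:
  f(0.520000) = -0.741622
  f(1.820000) = 0.763779
  x_2 = 1.820000 - 0.763779×(1.820000 - 0.520000)/(0.763779 - (-0.741622))
       = 1.160433
Iteration 2:
  f(1.820000) = 0.763779
  f(1.160433) = 0.064090
  x_3 = 1.160433 - 0.064090×(1.160433 - 1.820000)/(0.064090 - 0.763779)
       = 1.100019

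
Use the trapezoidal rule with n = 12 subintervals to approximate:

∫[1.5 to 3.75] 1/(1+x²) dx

f(x) = 1/(1+x²)
a = 1.5, b = 3.75, n = 12
h = (b - a)/n = 0.187500

Trapezoidal rule: (h/2)[f(x₀) + 2f(x₁) + 2f(x₂) + ... + f(xₙ)]

x_0 = 1.5000, f(x_0) = 0.307692, coefficient = 1
x_1 = 1.6875, f(x_1) = 0.259898, coefficient = 2
x_2 = 1.8750, f(x_2) = 0.221453, coefficient = 2
x_3 = 2.0625, f(x_3) = 0.190335, coefficient = 2
x_4 = 2.2500, f(x_4) = 0.164948, coefficient = 2
x_5 = 2.4375, f(x_5) = 0.144063, coefficient = 2
x_6 = 2.6250, f(x_6) = 0.126733, coefficient = 2
x_7 = 2.8125, f(x_7) = 0.112231, coefficient = 2
x_8 = 3.0000, f(x_8) = 0.100000, coefficient = 2
x_9 = 3.1875, f(x_9) = 0.089604, coefficient = 2
x_10 = 3.3750, f(x_10) = 0.080706, coefficient = 2
x_11 = 3.5625, f(x_11) = 0.073039, coefficient = 2
x_12 = 3.7500, f(x_12) = 0.066390, coefficient = 1

I ≈ (0.187500/2) × 3.500105 = 0.328135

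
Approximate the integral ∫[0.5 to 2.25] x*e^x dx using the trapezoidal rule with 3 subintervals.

f(x) = x*e^x
a = 0.5, b = 2.25, n = 3
h = (b - a)/n = 0.583333

Trapezoidal rule: (h/2)[f(x₀) + 2f(x₁) + 2f(x₂) + ... + f(xₙ)]

x_0 = 0.5000, f(x_0) = 0.824361, coefficient = 1
x_1 = 1.0833, f(x_1) = 3.200721, coefficient = 2
x_2 = 1.6667, f(x_2) = 8.824150, coefficient = 2
x_3 = 2.2500, f(x_3) = 21.347406, coefficient = 1

I ≈ (0.583333/2) × 46.221508 = 13.481273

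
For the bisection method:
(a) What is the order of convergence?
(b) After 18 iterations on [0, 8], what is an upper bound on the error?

(a) Bisection has linear (order 1) convergence; the error is halved each step.

(b) Error bound = (b-a)/2^n = (8 - 0)/2^{18}
    = 8/2^{18}

(a) 1 (linear); (b) error ≤ 3.05e-05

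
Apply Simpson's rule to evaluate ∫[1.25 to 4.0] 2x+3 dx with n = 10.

f(x) = 2x+3
a = 1.25, b = 4.0, n = 10
h = (b - a)/n = 0.275000

Simpson's rule: (h/3)[f(x₀) + 4f(x₁) + 2f(x₂) + ... + f(xₙ)]

x_0 = 1.2500, f(x_0) = 5.500000, coefficient = 1
x_1 = 1.5250, f(x_1) = 6.050000, coefficient = 4
x_2 = 1.8000, f(x_2) = 6.600000, coefficient = 2
x_3 = 2.0750, f(x_3) = 7.150000, coefficient = 4
x_4 = 2.3500, f(x_4) = 7.700000, coefficient = 2
x_5 = 2.6250, f(x_5) = 8.250000, coefficient = 4
x_6 = 2.9000, f(x_6) = 8.800000, coefficient = 2
x_7 = 3.1750, f(x_7) = 9.350000, coefficient = 4
x_8 = 3.4500, f(x_8) = 9.900000, coefficient = 2
x_9 = 3.7250, f(x_9) = 10.450000, coefficient = 4
x_10 = 4.0000, f(x_10) = 11.000000, coefficient = 1

I ≈ (0.275000/3) × 247.500000 = 22.687500
Exact value: 22.687500
Error: 0.000000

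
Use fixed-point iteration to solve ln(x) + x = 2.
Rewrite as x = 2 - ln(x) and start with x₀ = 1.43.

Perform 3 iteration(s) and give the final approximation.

Equation: ln(x) + x = 2
Fixed-point form: x = 2 - ln(x)
x₀ = 1.43

x_1 = g(1.430000) = 1.642326
x_2 = g(1.642326) = 1.503887
x_3 = g(1.503887) = 1.591947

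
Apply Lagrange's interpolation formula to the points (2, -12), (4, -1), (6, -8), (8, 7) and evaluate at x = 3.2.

Lagrange interpolation formula:
P(x) = Σ yᵢ × Lᵢ(x)
where Lᵢ(x) = Π_{j≠i} (x - xⱼ)/(xᵢ - xⱼ)

L_0(3.2) = (3.2 - 4)/(2 - 4) × (3.2 - 6)/(2 - 6) × (3.2 - 8)/(2 - 8) = 0.224000
L_1(3.2) = (3.2 - 2)/(4 - 2) × (3.2 - 6)/(4 - 6) × (3.2 - 8)/(4 - 8) = 1.008000
L_2(3.2) = (3.2 - 2)/(6 - 2) × (3.2 - 4)/(6 - 4) × (3.2 - 8)/(6 - 8) = -0.288000
L_3(3.2) = (3.2 - 2)/(8 - 2) × (3.2 - 4)/(8 - 4) × (3.2 - 6)/(8 - 6) = 0.056000

P(3.2) = (-12)×L_0(3.2) + (-1)×L_1(3.2) + (-8)×L_2(3.2) + 7×L_3(3.2)
P(3.2) = -1.000000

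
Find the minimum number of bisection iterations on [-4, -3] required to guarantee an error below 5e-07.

We need (b-a)/2^n ≤ 5e-07
(-3 - (-4))/2^n ≤ 5e-07
1/2^n ≤ 5e-07
2^n ≥ 2000000
n ≥ log₂(2000000) = 20.93
n ≥ 21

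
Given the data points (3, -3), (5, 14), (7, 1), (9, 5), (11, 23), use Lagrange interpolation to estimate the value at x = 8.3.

Lagrange interpolation formula:
P(x) = Σ yᵢ × Lᵢ(x)
where Lᵢ(x) = Π_{j≠i} (x - xⱼ)/(xᵢ - xⱼ)

L_0(8.3) = (8.3 - 5)/(3 - 5) × (8.3 - 7)/(3 - 7) × (8.3 - 9)/(3 - 9) × (8.3 - 11)/(3 - 11) = 0.021115
L_1(8.3) = (8.3 - 3)/(5 - 3) × (8.3 - 7)/(5 - 7) × (8.3 - 9)/(5 - 9) × (8.3 - 11)/(5 - 11) = -0.135647
L_2(8.3) = (8.3 - 3)/(7 - 3) × (8.3 - 5)/(7 - 5) × (8.3 - 9)/(7 - 9) × (8.3 - 11)/(7 - 11) = 0.516502
L_3(8.3) = (8.3 - 3)/(9 - 3) × (8.3 - 5)/(9 - 5) × (8.3 - 7)/(9 - 7) × (8.3 - 11)/(9 - 11) = 0.639478
L_4(8.3) = (8.3 - 3)/(11 - 3) × (8.3 - 5)/(11 - 5) × (8.3 - 7)/(11 - 7) × (8.3 - 9)/(11 - 9) = -0.041448

P(8.3) = (-3)×L_0(8.3) + 14×L_1(8.3) + 1×L_2(8.3) + 5×L_3(8.3) + 23×L_4(8.3)
P(8.3) = 0.798195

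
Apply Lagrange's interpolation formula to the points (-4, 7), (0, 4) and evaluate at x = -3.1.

Lagrange interpolation formula:
P(x) = Σ yᵢ × Lᵢ(x)
where Lᵢ(x) = Π_{j≠i} (x - xⱼ)/(xᵢ - xⱼ)

L_0(-3.1) = (-3.1 - 0)/(-4 - 0) = 0.775000
L_1(-3.1) = (-3.1 - (-4))/(0 - (-4)) = 0.225000

P(-3.1) = 7×L_0(-3.1) + 4×L_1(-3.1)
P(-3.1) = 6.325000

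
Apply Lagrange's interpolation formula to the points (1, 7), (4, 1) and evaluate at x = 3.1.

Lagrange interpolation formula:
P(x) = Σ yᵢ × Lᵢ(x)
where Lᵢ(x) = Π_{j≠i} (x - xⱼ)/(xᵢ - xⱼ)

L_0(3.1) = (3.1 - 4)/(1 - 4) = 0.300000
L_1(3.1) = (3.1 - 1)/(4 - 1) = 0.700000

P(3.1) = 7×L_0(3.1) + 1×L_1(3.1)
P(3.1) = 2.800000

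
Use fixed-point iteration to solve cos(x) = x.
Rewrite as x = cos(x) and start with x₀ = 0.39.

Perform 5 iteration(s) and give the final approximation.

Equation: cos(x) = x
Fixed-point form: x = cos(x)
x₀ = 0.39

x_1 = g(0.390000) = 0.924909
x_2 = g(0.924909) = 0.601907
x_3 = g(0.601907) = 0.824257
x_4 = g(0.824257) = 0.679102
x_5 = g(0.679102) = 0.778137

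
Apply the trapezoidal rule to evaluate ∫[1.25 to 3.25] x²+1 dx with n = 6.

f(x) = x²+1
a = 1.25, b = 3.25, n = 6
h = (b - a)/n = 0.333333

Trapezoidal rule: (h/2)[f(x₀) + 2f(x₁) + 2f(x₂) + ... + f(xₙ)]

x_0 = 1.2500, f(x_0) = 2.562500, coefficient = 1
x_1 = 1.5833, f(x_1) = 3.506944, coefficient = 2
x_2 = 1.9167, f(x_2) = 4.673611, coefficient = 2
x_3 = 2.2500, f(x_3) = 6.062500, coefficient = 2
x_4 = 2.5833, f(x_4) = 7.673611, coefficient = 2
x_5 = 2.9167, f(x_5) = 9.506944, coefficient = 2
x_6 = 3.2500, f(x_6) = 11.562500, coefficient = 1

I ≈ (0.333333/2) × 76.972222 = 12.828704
Exact value: 12.791667
Error: 0.037037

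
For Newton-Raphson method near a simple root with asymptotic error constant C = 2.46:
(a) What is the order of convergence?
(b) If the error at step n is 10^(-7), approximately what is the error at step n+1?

(a) Newton-Raphson has quadratic (order 2) convergence near simple roots.
    This means |e_{n+1}| ≈ C|e_n|².

(b) With |e_n| = 10^(-7) and C = 2.46:
    |e_{n+1}| ≈ 2.46 × (10^(-7))² = 2.46 × 10^(-14)

(a) 2 (quadratic); (b) |e_{n+1}| ≈ 2.460e-14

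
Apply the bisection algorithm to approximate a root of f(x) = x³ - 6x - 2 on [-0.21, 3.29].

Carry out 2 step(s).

f(x) = x³ - 6x - 2
Initial interval: [-0.21, 3.29]

Iteration 1:
  c_1 = (-0.210000 + 3.290000)/2 = 1.540000
  f(c_1) = f(1.540000) = -7.587736
  f(a) × f(c) ≥ 0, new interval: [1.540000, 3.290000]
Iteration 2:
  c_2 = (1.540000 + 3.290000)/2 = 2.415000
  f(c_2) = f(2.415000) = -2.405177
  f(a) × f(c) ≥ 0, new interval: [2.415000, 3.290000]

After 2 iteration(s), the approximation is c_2 = 2.415000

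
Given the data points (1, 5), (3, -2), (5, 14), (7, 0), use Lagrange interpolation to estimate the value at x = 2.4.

Lagrange interpolation formula:
P(x) = Σ yᵢ × Lᵢ(x)
where Lᵢ(x) = Π_{j≠i} (x - xⱼ)/(xᵢ - xⱼ)

L_0(2.4) = (2.4 - 3)/(1 - 3) × (2.4 - 5)/(1 - 5) × (2.4 - 7)/(1 - 7) = 0.149500
L_1(2.4) = (2.4 - 1)/(3 - 1) × (2.4 - 5)/(3 - 5) × (2.4 - 7)/(3 - 7) = 1.046500
L_2(2.4) = (2.4 - 1)/(5 - 1) × (2.4 - 3)/(5 - 3) × (2.4 - 7)/(5 - 7) = -0.241500
L_3(2.4) = (2.4 - 1)/(7 - 1) × (2.4 - 3)/(7 - 3) × (2.4 - 5)/(7 - 5) = 0.045500

P(2.4) = 5×L_0(2.4) + (-2)×L_1(2.4) + 14×L_2(2.4) + 0×L_3(2.4)
P(2.4) = -4.726500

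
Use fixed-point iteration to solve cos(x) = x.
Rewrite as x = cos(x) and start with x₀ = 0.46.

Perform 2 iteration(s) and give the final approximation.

Equation: cos(x) = x
Fixed-point form: x = cos(x)
x₀ = 0.46

x_1 = g(0.460000) = 0.896052
x_2 = g(0.896052) = 0.624697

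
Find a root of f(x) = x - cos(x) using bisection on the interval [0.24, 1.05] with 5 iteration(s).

f(x) = x - cos(x)
Initial interval: [0.24, 1.05]

Iteration 1:
  c_1 = (0.240000 + 1.050000)/2 = 0.645000
  f(c_1) = f(0.645000) = -0.154100
  f(a) × f(c) ≥ 0, new interval: [0.645000, 1.050000]
Iteration 2:
  c_2 = (0.645000 + 1.050000)/2 = 0.847500
  f(c_2) = f(0.847500) = 0.185641
  f(a) × f(c) < 0, new interval: [0.645000, 0.847500]
Iteration 3:
  c_3 = (0.645000 + 0.847500)/2 = 0.746250
  f(c_3) = f(0.746250) = 0.012010
  f(a) × f(c) < 0, new interval: [0.645000, 0.746250]
Iteration 4:
  c_4 = (0.645000 + 0.746250)/2 = 0.695625
  f(c_4) = f(0.695625) = -0.072028
  f(a) × f(c) ≥ 0, new interval: [0.695625, 0.746250]
Iteration 5:
  c_5 = (0.695625 + 0.746250)/2 = 0.720938
  f(c_5) = f(0.720938) = -0.030250
  f(a) × f(c) ≥ 0, new interval: [0.720938, 0.746250]

After 5 iteration(s), the approximation is c_5 = 0.720938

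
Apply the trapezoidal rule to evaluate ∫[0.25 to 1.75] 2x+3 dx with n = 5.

f(x) = 2x+3
a = 0.25, b = 1.75, n = 5
h = (b - a)/n = 0.300000

Trapezoidal rule: (h/2)[f(x₀) + 2f(x₁) + 2f(x₂) + ... + f(xₙ)]

x_0 = 0.2500, f(x_0) = 3.500000, coefficient = 1
x_1 = 0.5500, f(x_1) = 4.100000, coefficient = 2
x_2 = 0.8500, f(x_2) = 4.700000, coefficient = 2
x_3 = 1.1500, f(x_3) = 5.300000, coefficient = 2
x_4 = 1.4500, f(x_4) = 5.900000, coefficient = 2
x_5 = 1.7500, f(x_5) = 6.500000, coefficient = 1

I ≈ (0.300000/2) × 50.000000 = 7.500000
Exact value: 7.500000
Error: 0.000000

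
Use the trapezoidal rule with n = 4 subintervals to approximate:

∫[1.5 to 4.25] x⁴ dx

f(x) = x⁴
a = 1.5, b = 4.25, n = 4
h = (b - a)/n = 0.687500

Trapezoidal rule: (h/2)[f(x₀) + 2f(x₁) + 2f(x₂) + ... + f(xₙ)]

x_0 = 1.5000, f(x_0) = 5.062500, coefficient = 1
x_1 = 2.1875, f(x_1) = 22.897720, coefficient = 2
x_2 = 2.8750, f(x_2) = 68.320557, coefficient = 2
x_3 = 3.5625, f(x_3) = 161.071793, coefficient = 2
x_4 = 4.2500, f(x_4) = 326.253906, coefficient = 1

I ≈ (0.687500/2) × 835.896545 = 287.339437
Exact value: 275.797070
Error: 11.542367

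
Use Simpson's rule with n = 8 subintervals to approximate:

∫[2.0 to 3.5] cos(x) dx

f(x) = cos(x)
a = 2.0, b = 3.5, n = 8
h = (b - a)/n = 0.187500

Simpson's rule: (h/3)[f(x₀) + 4f(x₁) + 2f(x₂) + ... + f(xₙ)]

x_0 = 2.0000, f(x_0) = -0.416147, coefficient = 1
x_1 = 2.1875, f(x_1) = -0.578349, coefficient = 4
x_2 = 2.3750, f(x_2) = -0.720278, coefficient = 2
x_3 = 2.5625, f(x_3) = -0.836960, coefficient = 4
x_4 = 2.7500, f(x_4) = -0.924302, coefficient = 2
x_5 = 2.9375, f(x_5) = -0.979245, coefficient = 4
x_6 = 3.1250, f(x_6) = -0.999862, coefficient = 2
x_7 = 3.3125, f(x_7) = -0.985431, coefficient = 4
x_8 = 3.5000, f(x_8) = -0.936457, coefficient = 1

I ≈ (0.187500/3) × -20.161429 = -1.260089
Exact value: -1.260081
Error: 0.000009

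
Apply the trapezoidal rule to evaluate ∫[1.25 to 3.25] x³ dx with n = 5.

f(x) = x³
a = 1.25, b = 3.25, n = 5
h = (b - a)/n = 0.400000

Trapezoidal rule: (h/2)[f(x₀) + 2f(x₁) + 2f(x₂) + ... + f(xₙ)]

x_0 = 1.2500, f(x_0) = 1.953125, coefficient = 1
x_1 = 1.6500, f(x_1) = 4.492125, coefficient = 2
x_2 = 2.0500, f(x_2) = 8.615125, coefficient = 2
x_3 = 2.4500, f(x_3) = 14.706125, coefficient = 2
x_4 = 2.8500, f(x_4) = 23.149125, coefficient = 2
x_5 = 3.2500, f(x_5) = 34.328125, coefficient = 1

I ≈ (0.400000/2) × 138.206250 = 27.641250
Exact value: 27.281250
Error: 0.360000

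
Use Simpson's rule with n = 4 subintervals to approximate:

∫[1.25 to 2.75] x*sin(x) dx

f(x) = x*sin(x)
a = 1.25, b = 2.75, n = 4
h = (b - a)/n = 0.375000

Simpson's rule: (h/3)[f(x₀) + 4f(x₁) + 2f(x₂) + ... + f(xₙ)]

x_0 = 1.2500, f(x_0) = 1.186231, coefficient = 1
x_1 = 1.6250, f(x_1) = 1.622613, coefficient = 4
x_2 = 2.0000, f(x_2) = 1.818595, coefficient = 2
x_3 = 2.3750, f(x_3) = 1.647502, coefficient = 4
x_4 = 2.7500, f(x_4) = 1.049568, coefficient = 1

I ≈ (0.375000/3) × 18.953450 = 2.369181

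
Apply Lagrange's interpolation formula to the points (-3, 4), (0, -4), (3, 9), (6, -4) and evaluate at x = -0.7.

Lagrange interpolation formula:
P(x) = Σ yᵢ × Lᵢ(x)
where Lᵢ(x) = Π_{j≠i} (x - xⱼ)/(xᵢ - xⱼ)

L_0(-0.7) = (-0.7 - 0)/(-3 - 0) × (-0.7 - 3)/(-3 - 3) × (-0.7 - 6)/(-3 - 6) = 0.107117
L_1(-0.7) = (-0.7 - (-3))/(0 - (-3)) × (-0.7 - 3)/(0 - 3) × (-0.7 - 6)/(0 - 6) = 1.055870
L_2(-0.7) = (-0.7 - (-3))/(3 - (-3)) × (-0.7 - 0)/(3 - 0) × (-0.7 - 6)/(3 - 6) = -0.199759
L_3(-0.7) = (-0.7 - (-3))/(6 - (-3)) × (-0.7 - 0)/(6 - 0) × (-0.7 - 3)/(6 - 3) = 0.036772

P(-0.7) = 4×L_0(-0.7) + (-4)×L_1(-0.7) + 9×L_2(-0.7) + (-4)×L_3(-0.7)
P(-0.7) = -5.739932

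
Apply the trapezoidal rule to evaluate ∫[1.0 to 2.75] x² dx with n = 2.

f(x) = x²
a = 1.0, b = 2.75, n = 2
h = (b - a)/n = 0.875000

Trapezoidal rule: (h/2)[f(x₀) + 2f(x₁) + 2f(x₂) + ... + f(xₙ)]

x_0 = 1.0000, f(x_0) = 1.000000, coefficient = 1
x_1 = 1.8750, f(x_1) = 3.515625, coefficient = 2
x_2 = 2.7500, f(x_2) = 7.562500, coefficient = 1

I ≈ (0.875000/2) × 15.593750 = 6.822266
Exact value: 6.598958
Error: 0.223307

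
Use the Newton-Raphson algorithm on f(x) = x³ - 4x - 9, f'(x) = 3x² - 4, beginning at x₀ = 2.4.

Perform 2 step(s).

f(x) = x³ - 4x - 9
f'(x) = 3x² - 4
x₀ = 2.4

Newton-Raphson formula: x_{n+1} = x_n - f(x_n)/f'(x_n)

Iteration 1:
  f(2.400000) = -4.776000
  f'(2.400000) = 13.280000
  x_1 = 2.400000 - (-4.776000)/13.280000 = 2.759639
Iteration 2:
  f(2.759639) = 0.977763
  f'(2.759639) = 18.846815
  x_2 = 2.759639 - 0.977763/18.846815 = 2.707759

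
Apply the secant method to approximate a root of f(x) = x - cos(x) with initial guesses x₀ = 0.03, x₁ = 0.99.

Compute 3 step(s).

f(x) = x - cos(x)
x₀ = 0.03, x₁ = 0.99

Secant formula: x_{n+1} = x_n - f(x_n)(x_n - x_{n-1})/(f(x_n) - f(x_{n-1}))

Iteration 1:
  f(0.030000) = -0.969550
  f(0.990000) = 0.441310
  x_2 = 0.990000 - 0.441310×(0.990000 - 0.030000)/(0.441310 - (-0.969550))
       = 0.689717
Iteration 2:
  f(0.990000) = 0.441310
  f(0.689717) = -0.081710
  x_3 = 0.689717 - (-0.081710)×(0.689717 - 0.990000)/(-0.081710 - 0.441310)
       = 0.736629
Iteration 3:
  f(0.689717) = -0.081710
  f(0.736629) = -0.004108
  x_4 = 0.736629 - (-0.004108)×(0.736629 - 0.689717)/(-0.004108 - (-0.081710))
       = 0.739113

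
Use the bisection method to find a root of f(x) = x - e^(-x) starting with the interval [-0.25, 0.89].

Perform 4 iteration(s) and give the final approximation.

f(x) = x - e^(-x)
Initial interval: [-0.25, 0.89]

Iteration 1:
  c_1 = (-0.250000 + 0.890000)/2 = 0.320000
  f(c_1) = f(0.320000) = -0.406149
  f(a) × f(c) ≥ 0, new interval: [0.320000, 0.890000]
Iteration 2:
  c_2 = (0.320000 + 0.890000)/2 = 0.605000
  f(c_2) = f(0.605000) = 0.058926
  f(a) × f(c) < 0, new interval: [0.320000, 0.605000]
Iteration 3:
  c_3 = (0.320000 + 0.605000)/2 = 0.462500
  f(c_3) = f(0.462500) = -0.167207
  f(a) × f(c) ≥ 0, new interval: [0.462500, 0.605000]
Iteration 4:
  c_4 = (0.462500 + 0.605000)/2 = 0.533750
  f(c_4) = f(0.533750) = -0.052652
  f(a) × f(c) ≥ 0, new interval: [0.533750, 0.605000]

After 4 iteration(s), the approximation is c_4 = 0.533750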